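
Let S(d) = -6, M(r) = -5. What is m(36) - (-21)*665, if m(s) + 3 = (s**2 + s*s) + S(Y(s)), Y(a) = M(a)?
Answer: 16548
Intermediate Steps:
Y(a) = -5
m(s) = -9 + 2*s**2 (m(s) = -3 + ((s**2 + s*s) - 6) = -3 + ((s**2 + s**2) - 6) = -3 + (2*s**2 - 6) = -3 + (-6 + 2*s**2) = -9 + 2*s**2)
m(36) - (-21)*665 = (-9 + 2*36**2) - (-21)*665 = (-9 + 2*1296) - 1*(-13965) = (-9 + 2592) + 13965 = 2583 + 13965 = 16548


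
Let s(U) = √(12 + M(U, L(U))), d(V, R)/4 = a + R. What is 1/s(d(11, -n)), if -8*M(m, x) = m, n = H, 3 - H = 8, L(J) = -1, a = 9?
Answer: √5/5 ≈ 0.44721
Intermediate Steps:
H = -5 (H = 3 - 1*8 = 3 - 8 = -5)
n = -5
M(m, x) = -m/8
d(V, R) = 36 + 4*R (d(V, R) = 4*(9 + R) = 36 + 4*R)
s(U) = √(12 - U/8)
1/s(d(11, -n)) = 1/(√(192 - 2*(36 + 4*(-1*(-5))))/4) = 1/(√(192 - 2*(36 + 4*5))/4) = 1/(√(192 - 2*(36 + 20))/4) = 1/(√(192 - 2*56)/4) = 1/(√(192 - 112)/4) = 1/(√80/4) = 1/((4*√5)/4) = 1/(√5) = √5/5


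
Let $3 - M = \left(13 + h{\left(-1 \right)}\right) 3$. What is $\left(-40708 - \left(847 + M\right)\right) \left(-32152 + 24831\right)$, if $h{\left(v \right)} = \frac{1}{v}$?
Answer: $303982562$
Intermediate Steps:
$M = -33$ ($M = 3 - \left(13 + \frac{1}{-1}\right) 3 = 3 - \left(13 - 1\right) 3 = 3 - 12 \cdot 3 = 3 - 36 = -33$)
$\left(-40708 - \left(847 + M\right)\right) \left(-32152 + 24831\right) = \left(-40708 + \left(4398 - \left(5245 - 33\right)\right)\right) \left(-32152 + 24831\right) = \left(-40708 + \left(4398 - 5212\right)\right) \left(-7321\right) = \left(-40708 - 814\right) \left(-7321\right) = \left(-41522\right) \left(-7321\right) = 303982562$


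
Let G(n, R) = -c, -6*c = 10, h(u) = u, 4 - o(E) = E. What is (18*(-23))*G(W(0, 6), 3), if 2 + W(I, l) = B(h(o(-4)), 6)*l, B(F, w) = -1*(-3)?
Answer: -690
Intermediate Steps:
o(E) = 4 - E
B(F, w) = 3
c = -5/3 (c = -⅙*10 = -5/3 ≈ -1.6667)
W(I, l) = -2 + 3*l
G(n, R) = 5/3 (G(n, R) = -1*(-5/3) = 5/3)
(18*(-23))*G(W(0, 6), 3) = (18*(-23))*(5/3) = -414*5/3 = -690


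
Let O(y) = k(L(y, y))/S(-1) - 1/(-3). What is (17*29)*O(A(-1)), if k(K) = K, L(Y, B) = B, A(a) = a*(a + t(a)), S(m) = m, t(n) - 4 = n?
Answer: 3451/3 ≈ 1150.3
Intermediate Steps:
t(n) = 4 + n
A(a) = a*(4 + 2*a) (A(a) = a*(a + (4 + a)) = a*(4 + 2*a))
O(y) = 1/3 - y (O(y) = y/(-1) - 1/(-3) = y*(-1) - 1*(-1/3) = -y + 1/3 = 1/3 - y)
(17*29)*O(A(-1)) = (17*29)*(1/3 - 2*(-1)*(2 - 1)) = 493*(1/3 - 2*(-1)) = 493*(1/3 - 1*(-2)) = 493*(1/3 + 2) = 493*(7/3) = 3451/3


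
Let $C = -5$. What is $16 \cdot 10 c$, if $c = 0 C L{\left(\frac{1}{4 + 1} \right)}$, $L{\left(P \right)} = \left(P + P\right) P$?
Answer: $0$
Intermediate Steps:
$L{\left(P \right)} = 2 P^{2}$ ($L{\left(P \right)} = 2 P P = 2 P^{2}$)
$c = 0$ ($c = 0 \left(-5\right) 2 \left(\frac{1}{4 + 1}\right)^{2} = 0 \cdot 2 \left(\frac{1}{5}\right)^{2} = 0 \cdot \frac{2}{25} = 0$)
$16 \cdot 10 c = 16 \cdot 10 \cdot 0 = 160 \cdot 0 = 0$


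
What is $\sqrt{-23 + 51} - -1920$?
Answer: $1920 + 2 \sqrt{7} \approx 1925.3$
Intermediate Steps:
$\sqrt{-23 + 51} - -1920 = \sqrt{28} + 1920 = 2 \sqrt{7} + 1920 = 1920 + 2 \sqrt{7}$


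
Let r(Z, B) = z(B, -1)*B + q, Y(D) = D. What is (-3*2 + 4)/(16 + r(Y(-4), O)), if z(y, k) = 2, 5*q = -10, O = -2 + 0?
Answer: -1/5 ≈ -0.20000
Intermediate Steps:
O = -2
q = -2 (q = (1/5)*(-10) = -2)
r(Z, B) = -2 + 2*B (r(Z, B) = 2*B - 2 = -2 + 2*B)
(-3*2 + 4)/(16 + r(Y(-4), O)) = (-3*2 + 4)/(16 + (-2 + 2*(-2))) = (-6 + 4)/(16 + (-2 - 4)) = -2/(16 - 6) = -2/10 = -2*1/10 = -1/5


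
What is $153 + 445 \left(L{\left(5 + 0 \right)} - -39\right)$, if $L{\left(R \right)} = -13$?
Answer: $11723$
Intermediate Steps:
$153 + 445 \left(L{\left(5 + 0 \right)} - -39\right) = 153 + 445 \left(-13 - -39\right) = 153 + 445 \left(-13 + 39\right) = 153 + 445 \cdot 26 = 153 + 11570 = 11723$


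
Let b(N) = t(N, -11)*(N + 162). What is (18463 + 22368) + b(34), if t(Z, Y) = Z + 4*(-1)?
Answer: 46711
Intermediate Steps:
t(Z, Y) = -4 + Z (t(Z, Y) = Z - 4 = -4 + Z)
b(N) = (-4 + N)*(162 + N) (b(N) = (-4 + N)*(N + 162) = (-4 + N)*(162 + N))
(18463 + 22368) + b(34) = (18463 + 22368) + (-4 + 34)*(162 + 34) = 40831 + 30*196 = 40831 + 5880 = 46711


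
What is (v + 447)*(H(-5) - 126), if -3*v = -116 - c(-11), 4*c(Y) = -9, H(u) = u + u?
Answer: -197846/3 ≈ -65949.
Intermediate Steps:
H(u) = 2*u
c(Y) = -9/4 (c(Y) = (¼)*(-9) = -9/4)
v = 455/12 (v = -(-116 - 1*(-9/4))/3 = -(-116 + 9/4)/3 = -⅓*(-455/4) = 455/12 ≈ 37.917)
(v + 447)*(H(-5) - 126) = (455/12 + 447)*(2*(-5) - 126) = 5819*(-10 - 126)/12 = (5819/12)*(-136) = -197846/3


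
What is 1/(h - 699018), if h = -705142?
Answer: -1/1404160 ≈ -7.1217e-7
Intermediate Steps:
1/(h - 699018) = 1/(-705142 - 699018) = 1/(-1404160) = -1/1404160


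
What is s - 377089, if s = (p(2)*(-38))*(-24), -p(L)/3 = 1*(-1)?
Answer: -374353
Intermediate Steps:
p(L) = 3 (p(L) = -3*(-1) = 3)
s = 2736 (s = (3*(-38))*(-24) = -114*(-24) = 2736)
s - 377089 = 2736 - 377089 = -374353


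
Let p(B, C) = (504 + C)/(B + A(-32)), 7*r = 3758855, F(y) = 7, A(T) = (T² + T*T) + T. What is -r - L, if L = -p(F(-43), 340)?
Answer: -155186893/289 ≈ -5.3698e+5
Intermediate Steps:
A(T) = T + 2*T² (A(T) = (T² + T²) + T = 2*T² + T = T + 2*T²)
r = 3758855/7 (r = (⅐)*3758855 = 3758855/7 ≈ 5.3698e+5)
p(B, C) = (504 + C)/(2016 + B) (p(B, C) = (504 + C)/(B - 32*(1 + 2*(-32))) = (504 + C)/(B - 32*(1 - 64)) = (504 + C)/(B - 32*(-63)) = (504 + C)/(B + 2016) = (504 + C)/(2016 + B))
L = -844/2023 (L = -(504 + 340)/(2016 + 7) = -844/2023 ≈ -0.41720)
-r - L = -1*3758855/7 - 1*(-844/2023) = -3758855/7 + 844/2023 = -155186893/289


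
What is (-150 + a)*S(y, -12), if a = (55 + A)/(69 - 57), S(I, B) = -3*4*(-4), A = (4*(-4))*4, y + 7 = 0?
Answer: -7236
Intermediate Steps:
y = -7 (y = -7 + 0 = -7)
A = -64 (A = -16*4 = -64)
S(I, B) = 48 (S(I, B) = -12*(-4) = 48)
a = -3/4 (a = (55 - 64)/(69 - 57) = -9/12 = -9*1/12 = -3/4 ≈ -0.75000)
(-150 + a)*S(y, -12) = (-150 - 3/4)*48 = -603/4*48 = -7236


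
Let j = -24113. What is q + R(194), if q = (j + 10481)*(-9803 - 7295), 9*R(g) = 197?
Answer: 2097719621/9 ≈ 2.3308e+8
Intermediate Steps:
R(g) = 197/9 (R(g) = (1/9)*197 = 197/9)
q = 233079936 (q = (-24113 + 10481)*(-9803 - 7295) = -13632*(-17098) = 233079936)
q + R(194) = 233079936 + 197/9 = 2097719621/9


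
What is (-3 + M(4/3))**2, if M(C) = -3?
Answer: 36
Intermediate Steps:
(-3 + M(4/3))**2 = (-3 - 3)**2 = (-6)**2 = 36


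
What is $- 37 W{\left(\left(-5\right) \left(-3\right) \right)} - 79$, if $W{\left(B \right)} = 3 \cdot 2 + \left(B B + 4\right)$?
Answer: $-8774$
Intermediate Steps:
$W{\left(B \right)} = 10 + B^{2}$ ($W{\left(B \right)} = 6 + \left(B^{2} + 4\right) = 6 + \left(4 + B^{2}\right) = 10 + B^{2}$)
$- 37 W{\left(\left(-5\right) \left(-3\right) \right)} - 79 = - 37 \left(10 + \left(\left(-5\right) \left(-3\right)\right)^{2}\right) - 79 = - 37 \left(10 + 15^{2}\right) - 79 = - 37 \left(10 + 225\right) - 79 = \left(-37\right) 235 - 79 = -8695 - 79 = -8774$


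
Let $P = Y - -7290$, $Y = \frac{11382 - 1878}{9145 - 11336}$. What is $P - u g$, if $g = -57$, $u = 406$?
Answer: $\frac{66667008}{2191} \approx 30428.0$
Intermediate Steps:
$Y = - \frac{9504}{2191}$ ($Y = \frac{9504}{-2191} = 9504 \left(- \frac{1}{2191}\right) = - \frac{9504}{2191} \approx -4.3377$)
$P = \frac{15962886}{2191}$ ($P = - \frac{9504}{2191} - -7290 = - \frac{9504}{2191} + 7290 = \frac{15962886}{2191} \approx 7285.7$)
$P - u g = \frac{15962886}{2191} - 406 \left(-57\right) = \frac{15962886}{2191} - -23142 = \frac{15962886}{2191} + 23142 = \frac{66667008}{2191}$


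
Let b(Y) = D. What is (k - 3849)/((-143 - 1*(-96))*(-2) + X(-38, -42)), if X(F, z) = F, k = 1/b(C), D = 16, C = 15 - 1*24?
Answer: -61583/896 ≈ -68.731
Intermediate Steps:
C = -9 (C = 15 - 24 = -9)
b(Y) = 16
k = 1/16 ≈ 0.062500
(k - 3849)/((-143 - 1*(-96))*(-2) + X(-38, -42)) = (1/16 - 3849)/((-143 - 1*(-96))*(-2) - 38) = -61583/(16*((-143 + 96)*(-2) - 38)) = -61583/(16*(-47*(-2) - 38)) = -61583/(16*(94 - 38)) = -61583/16/56 = -61583/16*1/56 = -61583/896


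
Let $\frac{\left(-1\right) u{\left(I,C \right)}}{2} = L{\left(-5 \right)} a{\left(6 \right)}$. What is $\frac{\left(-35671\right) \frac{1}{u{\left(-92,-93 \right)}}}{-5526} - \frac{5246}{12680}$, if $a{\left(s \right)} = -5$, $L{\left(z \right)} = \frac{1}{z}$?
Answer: $- \frac{15946471}{4379355} \approx -3.6413$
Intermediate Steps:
$u{\left(I,C \right)} = -2$ ($u{\left(I,C \right)} = - 2 \frac{1}{-5} \left(-5\right) = - 2 \left(\left(- \frac{1}{5}\right) \left(-5\right)\right) = \left(-2\right) 1 = -2$)
$\frac{\left(-35671\right) \frac{1}{u{\left(-92,-93 \right)}}}{-5526} - \frac{5246}{12680} = \frac{\left(-35671\right) \frac{1}{-2}}{-5526} - \frac{5246}{12680} = \left(-35671\right) \left(- \frac{1}{2}\right) \left(- \frac{1}{5526}\right) - \frac{2623}{6340} = \frac{35671}{2} \left(- \frac{1}{5526}\right) - \frac{2623}{6340} = - \frac{35671}{11052} - \frac{2623}{6340} = - \frac{15946471}{4379355}$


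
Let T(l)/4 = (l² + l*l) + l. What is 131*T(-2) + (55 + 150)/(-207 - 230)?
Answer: 1373723/437 ≈ 3143.5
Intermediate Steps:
T(l) = 4*l + 8*l² (T(l) = 4*((l² + l*l) + l) = 4*((l² + l²) + l) = 4*(2*l² + l) = 4*(l + 2*l²) = 4*l + 8*l²)
131*T(-2) + (55 + 150)/(-207 - 230) = 131*(4*(-2)*(1 + 2*(-2))) + (55 + 150)/(-207 - 230) = 131*(4*(-2)*(1 - 4)) + 205/(-437) = 131*(4*(-2)*(-3)) + 205*(-1/437) = 131*24 - 205/437 = 3144 - 205/437 = 1373723/437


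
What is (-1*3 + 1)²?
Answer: 4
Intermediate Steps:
(-1*3 + 1)² = (-3 + 1)² = (-2)² = 4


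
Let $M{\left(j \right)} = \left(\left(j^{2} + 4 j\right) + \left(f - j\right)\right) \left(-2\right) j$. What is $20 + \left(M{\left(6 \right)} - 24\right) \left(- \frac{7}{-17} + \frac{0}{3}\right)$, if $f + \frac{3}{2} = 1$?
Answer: $- \frac{4322}{17} \approx -254.24$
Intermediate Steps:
$f = - \frac{1}{2}$ ($f = - \frac{3}{2} + 1 = - \frac{1}{2} \approx -0.5$)
$M{\left(j \right)} = j \left(1 - 6 j - 2 j^{2}\right)$ ($M{\left(j \right)} = \left(\left(j^{2} + 4 j\right) - \left(\frac{1}{2} + j\right)\right) \left(-2\right) j = \left(- \frac{1}{2} + j^{2} + 3 j\right) \left(-2\right) j = \left(1 - 6 j - 2 j^{2}\right) j = j \left(1 - 6 j - 2 j^{2}\right)$)
$20 + \left(M{\left(6 \right)} - 24\right) \left(- \frac{7}{-17} + \frac{0}{3}\right) = 20 + \left(6 \left(1 - 36 - 2 \cdot 6^{2}\right) - 24\right) \left(- \frac{7}{-17} + \frac{0}{3}\right) = 20 + \left(6 \left(1 - 36 - 72\right) - 24\right) \left(\left(-7\right) \left(- \frac{1}{17}\right) + 0 \cdot \frac{1}{3}\right) = 20 + \left(6 \left(1 - 36 - 72\right) - 24\right) \left(\frac{7}{17} + 0\right) = 20 + \left(6 \left(-107\right) - 24\right) \frac{7}{17} = 20 + \left(-642 - 24\right) \frac{7}{17} = 20 - \frac{4662}{17} = - \frac{4322}{17}$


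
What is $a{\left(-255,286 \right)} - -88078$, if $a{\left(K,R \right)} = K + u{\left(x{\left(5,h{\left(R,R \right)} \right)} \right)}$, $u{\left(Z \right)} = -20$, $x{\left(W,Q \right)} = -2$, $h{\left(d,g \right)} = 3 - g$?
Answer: $87803$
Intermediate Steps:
$a{\left(K,R \right)} = -20 + K$ ($a{\left(K,R \right)} = K - 20 = -20 + K$)
$a{\left(-255,286 \right)} - -88078 = \left(-20 - 255\right) - -88078 = -275 + 88078 = 87803$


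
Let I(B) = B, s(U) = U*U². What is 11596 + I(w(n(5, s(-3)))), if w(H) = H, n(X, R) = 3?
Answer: 11599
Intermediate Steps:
s(U) = U³
11596 + I(w(n(5, s(-3)))) = 11596 + 3 = 11599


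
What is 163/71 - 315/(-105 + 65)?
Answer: 5777/568 ≈ 10.171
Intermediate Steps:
163/71 - 315/(-105 + 65) = 163*(1/71) - 315/(-40) = 163/71 - 315*(-1/40) = 163/71 + 63/8 = 5777/568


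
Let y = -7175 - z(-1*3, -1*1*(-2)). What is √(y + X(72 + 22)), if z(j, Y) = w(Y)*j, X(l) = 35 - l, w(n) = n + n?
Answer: I*√7222 ≈ 84.982*I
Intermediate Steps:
w(n) = 2*n
z(j, Y) = 2*Y*j (z(j, Y) = (2*Y)*j = 2*Y*j)
y = -7163 (y = -7175 - 2*-1*1*(-2)*(-1*3) = -7175 - 2*(-1*(-2))*(-3) = -7175 - 2*2*(-3) = -7175 - 1*(-12) = -7175 + 12 = -7163)
√(y + X(72 + 22)) = √(-7163 + (35 - (72 + 22))) = √(-7163 + (35 - 1*94)) = √(-7163 + (35 - 94)) = √(-7163 - 59) = √(-7222) = I*√7222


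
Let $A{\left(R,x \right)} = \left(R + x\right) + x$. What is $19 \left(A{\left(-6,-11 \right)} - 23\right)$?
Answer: $-969$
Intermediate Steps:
$A{\left(R,x \right)} = R + 2 x$
$19 \left(A{\left(-6,-11 \right)} - 23\right) = 19 \left(\left(-6 + 2 \left(-11\right)\right) - 23\right) = 19 \left(\left(-6 - 22\right) - 23\right) = 19 \left(-28 - 23\right) = 19 \left(-51\right) = -969$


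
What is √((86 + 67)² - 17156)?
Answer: 13*√37 ≈ 79.076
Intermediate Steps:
√((86 + 67)² - 17156) = √(153² - 17156) = √(23409 - 17156) = √6253 = 13*√37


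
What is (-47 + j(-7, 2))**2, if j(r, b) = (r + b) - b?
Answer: 2916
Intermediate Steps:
j(r, b) = r (j(r, b) = (b + r) - b = r)
(-47 + j(-7, 2))**2 = (-47 - 7)**2 = (-54)**2 = 2916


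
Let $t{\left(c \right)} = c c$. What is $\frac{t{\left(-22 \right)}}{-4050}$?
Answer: $- \frac{242}{2025} \approx -0.11951$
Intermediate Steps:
$t{\left(c \right)} = c^{2}$
$\frac{t{\left(-22 \right)}}{-4050} = \frac{\left(-22\right)^{2}}{-4050} = 484 \left(- \frac{1}{4050}\right) = - \frac{242}{2025}$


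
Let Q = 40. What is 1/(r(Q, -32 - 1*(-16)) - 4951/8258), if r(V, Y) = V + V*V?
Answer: 8258/13538169 ≈ 0.00060998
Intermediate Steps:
r(V, Y) = V + V**2
1/(r(Q, -32 - 1*(-16)) - 4951/8258) = 1/(40*(1 + 40) - 4951/8258) = 1/(40*41 - 4951*1/8258) = 1/(1640 - 4951/8258) = 1/(13538169/8258) = 8258/13538169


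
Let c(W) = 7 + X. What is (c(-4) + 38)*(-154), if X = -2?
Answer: -6622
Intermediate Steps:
c(W) = 5 (c(W) = 7 - 2 = 5)
(c(-4) + 38)*(-154) = (5 + 38)*(-154) = 43*(-154) = -6622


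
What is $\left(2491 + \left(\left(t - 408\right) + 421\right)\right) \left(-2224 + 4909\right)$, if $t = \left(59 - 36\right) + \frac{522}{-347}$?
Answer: $\frac{2352991695}{347} \approx 6.781 \cdot 10^{6}$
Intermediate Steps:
$t = \frac{7459}{347}$ ($t = 23 + 522 \left(- \frac{1}{347}\right) = 23 - \frac{522}{347} = \frac{7459}{347} \approx 21.496$)
$\left(2491 + \left(\left(t - 408\right) + 421\right)\right) \left(-2224 + 4909\right) = \left(2491 + \left(\left(\frac{7459}{347} - 408\right) + 421\right)\right) \left(-2224 + 4909\right) = \left(2491 + \left(- \frac{134117}{347} + 421\right)\right) 2685 = \left(2491 + \frac{11970}{347}\right) 2685 = \frac{876347}{347} \cdot 2685 = \frac{2352991695}{347}$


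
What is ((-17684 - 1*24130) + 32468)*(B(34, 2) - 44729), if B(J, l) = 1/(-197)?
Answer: 82353344444/197 ≈ 4.1804e+8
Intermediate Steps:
B(J, l) = -1/197
((-17684 - 1*24130) + 32468)*(B(34, 2) - 44729) = ((-17684 - 1*24130) + 32468)*(-1/197 - 44729) = ((-17684 - 24130) + 32468)*(-8811614/197) = (-41814 + 32468)*(-8811614/197) = -9346*(-8811614/197) = 82353344444/197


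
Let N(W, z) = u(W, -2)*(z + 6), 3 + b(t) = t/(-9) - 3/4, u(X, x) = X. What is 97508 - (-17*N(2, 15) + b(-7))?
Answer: 3536099/36 ≈ 98225.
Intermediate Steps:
b(t) = -15/4 - t/9 (b(t) = -3 + (t/(-9) - 3/4) = -3 + (t*(-⅑) - 3*¼) = -3 + (-t/9 - ¾) = -3 + (-¾ - t/9) = -15/4 - t/9)
N(W, z) = W*(6 + z) (N(W, z) = W*(z + 6) = W*(6 + z))
97508 - (-17*N(2, 15) + b(-7)) = 97508 - (-34*(6 + 15) + (-15/4 - ⅑*(-7))) = 97508 - (-34*21 + (-15/4 + 7/9)) = 97508 - (-17*42 - 107/36) = 97508 - (-714 - 107/36) = 97508 - 1*(-25811/36) = 97508 + 25811/36 = 3536099/36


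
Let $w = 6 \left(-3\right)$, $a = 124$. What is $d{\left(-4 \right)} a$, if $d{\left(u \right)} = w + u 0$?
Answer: $-2232$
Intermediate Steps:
$w = -18$
$d{\left(u \right)} = -18$ ($d{\left(u \right)} = -18 + u 0 = -18 + 0 = -18$)
$d{\left(-4 \right)} a = \left(-18\right) 124 = -2232$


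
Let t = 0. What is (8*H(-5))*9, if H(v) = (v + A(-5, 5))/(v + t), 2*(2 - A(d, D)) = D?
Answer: 396/5 ≈ 79.200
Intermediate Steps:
A(d, D) = 2 - D/2
H(v) = (-½ + v)/v (H(v) = (v + (2 - ½*5))/(v + 0) = (v + (2 - 5/2))/v = (v - ½)/v = (-½ + v)/v)
(8*H(-5))*9 = (8*((-½ - 5)/(-5)))*9 = (8*(-⅕*(-11/2)))*9 = (8*(11/10))*9 = (44/5)*9 = 396/5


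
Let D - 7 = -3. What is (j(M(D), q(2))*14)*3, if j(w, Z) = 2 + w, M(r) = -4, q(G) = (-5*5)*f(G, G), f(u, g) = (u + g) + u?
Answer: -84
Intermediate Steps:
D = 4 (D = 7 - 3 = 4)
f(u, g) = g + 2*u (f(u, g) = (g + u) + u = g + 2*u)
q(G) = -75*G (q(G) = (-5*5)*(G + 2*G) = -75*G)
(j(M(D), q(2))*14)*3 = ((2 - 4)*14)*3 = -2*14*3 = -28*3 = -84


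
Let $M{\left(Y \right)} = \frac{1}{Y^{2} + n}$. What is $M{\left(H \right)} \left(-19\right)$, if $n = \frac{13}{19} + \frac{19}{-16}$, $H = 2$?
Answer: $- \frac{5776}{1063} \approx -5.4337$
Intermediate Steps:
$n = - \frac{153}{304}$ ($n = 13 \cdot \frac{1}{19} + 19 \left(- \frac{1}{16}\right) = \frac{13}{19} - \frac{19}{16} = - \frac{153}{304} \approx -0.50329$)
$M{\left(Y \right)} = \frac{1}{- \frac{153}{304} + Y^{2}}$ ($M{\left(Y \right)} = \frac{1}{Y^{2} - \frac{153}{304}} = \frac{1}{- \frac{153}{304} + Y^{2}}$)
$M{\left(H \right)} \left(-19\right) = \frac{304}{-153 + 304 \cdot 2^{2}} \left(-19\right) = \frac{304}{-153 + 304 \cdot 4} \left(-19\right) = \frac{304}{-153 + 1216} \left(-19\right) = \frac{304}{1063} \left(-19\right) = - \frac{5776}{1063}$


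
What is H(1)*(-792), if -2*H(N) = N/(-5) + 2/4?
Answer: 594/5 ≈ 118.80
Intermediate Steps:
H(N) = -1/4 + N/10 (H(N) = -(N/(-5) + 2/4)/2 = -(N*(-1/5) + 2*(1/4))/2 = -(-N/5 + 1/2)/2 = -(1/2 - N/5)/2 = -1/4 + N/10)
H(1)*(-792) = (-1/4 + (1/10)*1)*(-792) = (-1/4 + 1/10)*(-792) = -3/20*(-792) = 594/5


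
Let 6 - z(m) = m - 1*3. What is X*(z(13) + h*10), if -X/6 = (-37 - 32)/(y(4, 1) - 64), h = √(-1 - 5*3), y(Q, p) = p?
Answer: 184/7 - 1840*I/7 ≈ 26.286 - 262.86*I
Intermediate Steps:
z(m) = 9 - m (z(m) = 6 - (m - 1*3) = 6 - (m - 3) = 6 - (-3 + m) = 6 + (3 - m) = 9 - m)
h = 4*I (h = √(-1 - 15) = √(-16) = 4*I ≈ 4.0*I)
X = -46/7 (X = -6*(-37 - 32)/(1 - 64) = -(-414)/(-63) = -(-414)*(-1)/63 = -6*23/21 = -46/7 ≈ -6.5714)
X*(z(13) + h*10) = -46*((9 - 1*13) + (4*I)*10)/7 = -46*((9 - 13) + 40*I)/7 = -46*(-4 + 40*I)/7 = 184/7 - 1840*I/7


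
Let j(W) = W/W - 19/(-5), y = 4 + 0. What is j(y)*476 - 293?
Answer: 9959/5 ≈ 1991.8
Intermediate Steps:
y = 4
j(W) = 24/5 (j(W) = 1 - 19*(-⅕) = 1 + 19/5 = 24/5)
j(y)*476 - 293 = (24/5)*476 - 293 = 11424/5 - 293 = 9959/5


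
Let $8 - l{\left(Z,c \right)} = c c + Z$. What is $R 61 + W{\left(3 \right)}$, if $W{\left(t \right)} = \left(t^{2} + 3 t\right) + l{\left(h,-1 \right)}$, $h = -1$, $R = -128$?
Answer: $-7782$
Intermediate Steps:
$l{\left(Z,c \right)} = 8 - Z - c^{2}$ ($l{\left(Z,c \right)} = 8 - \left(c c + Z\right) = 8 - \left(c^{2} + Z\right) = 8 - \left(Z + c^{2}\right) = 8 - Z - c^{2}$)
$W{\left(t \right)} = 8 + t^{2} + 3 t$ ($W{\left(t \right)} = \left(t^{2} + 3 t\right) - -8 = \left(t^{2} + 3 t\right) + \left(8 + 1 - 1\right) = \left(t^{2} + 3 t\right) + 8 = 8 + t^{2} + 3 t$)
$R 61 + W{\left(3 \right)} = \left(-128\right) 61 + \left(8 + 3^{2} + 3 \cdot 3\right) = -7808 + \left(8 + 9 + 9\right) = -7808 + 26 = -7782$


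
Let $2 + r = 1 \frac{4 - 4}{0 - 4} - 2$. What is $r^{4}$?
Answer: $256$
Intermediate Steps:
$r = -4$ ($r = -2 - \left(2 - \frac{4 - 4}{0 - 4}\right) = -2 - \left(2 - \frac{0}{-4}\right) = -2 - \left(2 - 0 \left(- \frac{1}{4}\right)\right) = -2 + \left(1 \cdot 0 - 2\right) = -2 + \left(0 - 2\right) = -2 - 2 = -4$)
$r^{4} = \left(-4\right)^{4} = 256$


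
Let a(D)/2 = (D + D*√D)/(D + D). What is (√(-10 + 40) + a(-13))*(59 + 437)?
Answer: 496 + 496*√30 + 496*I*√13 ≈ 3212.7 + 1788.4*I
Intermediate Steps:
a(D) = (D + D^(3/2))/D (a(D) = 2*((D + D*√D)/(D + D)) = 2*((D + D^(3/2))/((2*D))) = 2*((D + D^(3/2))*(1/(2*D))) = 2*((D + D^(3/2))/(2*D)) = (D + D^(3/2))/D)
(√(-10 + 40) + a(-13))*(59 + 437) = (√(-10 + 40) + (1 + √(-13)))*(59 + 437) = (√30 + (1 + I*√13))*496 = (1 + √30 + I*√13)*496 = 496 + 496*√30 + 496*I*√13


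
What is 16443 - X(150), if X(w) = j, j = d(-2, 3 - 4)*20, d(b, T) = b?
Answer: 16483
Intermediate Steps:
j = -40 (j = -2*20 = -40)
X(w) = -40
16443 - X(150) = 16443 - 1*(-40) = 16443 + 40 = 16483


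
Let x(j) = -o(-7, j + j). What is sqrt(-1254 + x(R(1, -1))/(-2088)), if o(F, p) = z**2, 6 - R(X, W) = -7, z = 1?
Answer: I*sqrt(151864358)/348 ≈ 35.412*I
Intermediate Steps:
R(X, W) = 13 (R(X, W) = 6 - 1*(-7) = 6 + 7 = 13)
o(F, p) = 1 (o(F, p) = 1**2 = 1)
x(j) = -1 (x(j) = -1*1 = -1)
sqrt(-1254 + x(R(1, -1))/(-2088)) = sqrt(-1254 - 1/(-2088)) = sqrt(-1254 - 1*(-1/2088)) = sqrt(-1254 + 1/2088) = sqrt(-2618351/2088) = I*sqrt(151864358)/348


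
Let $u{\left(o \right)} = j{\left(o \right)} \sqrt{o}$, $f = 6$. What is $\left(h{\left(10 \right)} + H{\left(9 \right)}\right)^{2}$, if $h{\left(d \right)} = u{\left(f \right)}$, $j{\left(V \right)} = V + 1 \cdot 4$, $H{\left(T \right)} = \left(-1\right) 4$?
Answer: $616 - 80 \sqrt{6} \approx 420.04$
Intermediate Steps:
$H{\left(T \right)} = -4$
$j{\left(V \right)} = 4 + V$ ($j{\left(V \right)} = V + 4 = 4 + V$)
$u{\left(o \right)} = \sqrt{o} \left(4 + o\right)$ ($u{\left(o \right)} = \left(4 + o\right) \sqrt{o} = \sqrt{o} \left(4 + o\right)$)
$h{\left(d \right)} = 10 \sqrt{6}$ ($h{\left(d \right)} = \sqrt{6} \left(4 + 6\right) = \sqrt{6} \cdot 10 = 10 \sqrt{6}$)
$\left(h{\left(10 \right)} + H{\left(9 \right)}\right)^{2} = \left(10 \sqrt{6} - 4\right)^{2} = \left(-4 + 10 \sqrt{6}\right)^{2}$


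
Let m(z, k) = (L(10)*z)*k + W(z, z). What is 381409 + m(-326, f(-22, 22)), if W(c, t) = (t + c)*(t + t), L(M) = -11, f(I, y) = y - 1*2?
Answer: 878233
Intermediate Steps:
f(I, y) = -2 + y (f(I, y) = y - 2 = -2 + y)
W(c, t) = 2*t*(c + t) (W(c, t) = (c + t)*(2*t) = 2*t*(c + t))
m(z, k) = 4*z**2 - 11*k*z (m(z, k) = (-11*z)*k + 2*z*(z + z) = -11*k*z + 2*z*(2*z) = -11*k*z + 4*z**2 = 4*z**2 - 11*k*z)
381409 + m(-326, f(-22, 22)) = 381409 - 326*(-11*(-2 + 22) + 4*(-326)) = 381409 - 326*(-11*20 - 1304) = 381409 - 326*(-220 - 1304) = 381409 - 326*(-1524) = 381409 + 496824 = 878233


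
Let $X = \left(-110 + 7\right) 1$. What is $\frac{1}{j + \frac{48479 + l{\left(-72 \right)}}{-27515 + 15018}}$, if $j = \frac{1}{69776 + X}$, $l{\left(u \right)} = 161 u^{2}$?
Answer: $- \frac{870703481}{61528422822} \approx -0.014151$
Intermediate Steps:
$X = -103$ ($X = \left(-103\right) 1 = -103$)
$j = \frac{1}{69673}$ ($j = \frac{1}{69776 - 103} = \frac{1}{69673} \approx 1.4353 \cdot 10^{-5}$)
$\frac{1}{j + \frac{48479 + l{\left(-72 \right)}}{-27515 + 15018}} = \frac{1}{\frac{1}{69673} + \frac{48479 + 161 \left(-72\right)^{2}}{-27515 + 15018}} = \frac{1}{\frac{1}{69673} + \frac{48479 + 161 \cdot 5184}{-12497}} = \frac{1}{\frac{1}{69673} + \left(48479 + 834624\right) \left(- \frac{1}{12497}\right)} = \frac{1}{\frac{1}{69673} + 883103 \left(- \frac{1}{12497}\right)} = \frac{1}{\frac{1}{69673} - \frac{883103}{12497}} = \frac{1}{- \frac{61528422822}{870703481}} = - \frac{870703481}{61528422822}$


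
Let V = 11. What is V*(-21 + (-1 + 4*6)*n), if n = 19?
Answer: 4576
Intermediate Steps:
V*(-21 + (-1 + 4*6)*n) = 11*(-21 + (-1 + 4*6)*19) = 11*(-21 + (-1 + 24)*19) = 11*(-21 + 23*19) = 11*(-21 + 437) = 11*416 = 4576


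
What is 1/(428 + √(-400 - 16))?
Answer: 107/45900 - I*√26/45900 ≈ 0.0023312 - 0.00011109*I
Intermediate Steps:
1/(428 + √(-400 - 16)) = 1/(428 + √(-416)) = 1/(428 + 4*I*√26)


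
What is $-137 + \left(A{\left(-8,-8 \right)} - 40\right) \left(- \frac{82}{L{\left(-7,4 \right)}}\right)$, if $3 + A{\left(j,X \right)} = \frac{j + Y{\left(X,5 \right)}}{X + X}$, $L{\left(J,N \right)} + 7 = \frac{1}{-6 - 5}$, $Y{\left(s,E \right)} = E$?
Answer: $- \frac{394423}{624} \approx -632.09$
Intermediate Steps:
$L{\left(J,N \right)} = - \frac{78}{11}$ ($L{\left(J,N \right)} = -7 + \frac{1}{-6 - 5} = -7 + \frac{1}{-11} = -7 - \frac{1}{11} = - \frac{78}{11}$)
$A{\left(j,X \right)} = -3 + \frac{5 + j}{2 X}$ ($A{\left(j,X \right)} = -3 + \frac{j + 5}{X + X} = -3 + \frac{5 + j}{2 X}$)
$-137 + \left(A{\left(-8,-8 \right)} - 40\right) \left(- \frac{82}{L{\left(-7,4 \right)}}\right) = -137 + \left(\frac{5 - 8 - -48}{2 \left(-8\right)} - 40\right) \left(- \frac{82}{- \frac{78}{11}}\right) = -137 + \left(\frac{1}{2} \left(- \frac{1}{8}\right) \left(5 - 8 + 48\right) - 40\right) \left(\left(-82\right) \left(- \frac{11}{78}\right)\right) = -137 + \left(\frac{1}{2} \left(- \frac{1}{8}\right) 45 - 40\right) \frac{451}{39} = -137 + \left(- \frac{45}{16} - 40\right) \frac{451}{39} = -137 - \frac{308935}{624} = - \frac{394423}{624}$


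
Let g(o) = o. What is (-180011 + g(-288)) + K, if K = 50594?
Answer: -129705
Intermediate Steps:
(-180011 + g(-288)) + K = (-180011 - 288) + 50594 = -180299 + 50594 = -129705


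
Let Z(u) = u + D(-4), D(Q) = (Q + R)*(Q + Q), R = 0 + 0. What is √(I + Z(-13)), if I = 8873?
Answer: 6*√247 ≈ 94.297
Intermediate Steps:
R = 0
D(Q) = 2*Q² (D(Q) = (Q + 0)*(Q + Q) = Q*(2*Q) = 2*Q²)
Z(u) = 32 + u (Z(u) = u + 2*(-4)² = u + 2*16 = u + 32 = 32 + u)
√(I + Z(-13)) = √(8873 + (32 - 13)) = √(8873 + 19) = √8892 = 6*√247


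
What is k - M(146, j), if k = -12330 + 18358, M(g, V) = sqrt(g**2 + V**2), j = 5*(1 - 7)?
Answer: 6028 - 2*sqrt(5554) ≈ 5879.0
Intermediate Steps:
j = -30 (j = 5*(-6) = -30)
M(g, V) = sqrt(V**2 + g**2)
k = 6028
k - M(146, j) = 6028 - sqrt((-30)**2 + 146**2) = 6028 - sqrt(900 + 21316) = 6028 - sqrt(22216) = 6028 - 2*sqrt(5554)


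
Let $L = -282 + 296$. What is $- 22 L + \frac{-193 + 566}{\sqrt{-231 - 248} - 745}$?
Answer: $- \frac{171373117}{555504} - \frac{373 i \sqrt{479}}{555504} \approx -308.5 - 0.014696 i$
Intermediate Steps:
$L = 14$
$- 22 L + \frac{-193 + 566}{\sqrt{-231 - 248} - 745} = \left(-22\right) 14 + \frac{-193 + 566}{\sqrt{-231 - 248} - 745} = -308 + \frac{373}{\sqrt{-479} - 745} = -308 + \frac{373}{i \sqrt{479} - 745} = -308 + \frac{373}{-745 + i \sqrt{479}}$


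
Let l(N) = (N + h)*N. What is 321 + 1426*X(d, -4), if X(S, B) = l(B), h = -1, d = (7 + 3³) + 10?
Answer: 28841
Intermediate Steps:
d = 44 (d = (7 + 27) + 10 = 34 + 10 = 44)
l(N) = N*(-1 + N) (l(N) = (N - 1)*N = (-1 + N)*N = N*(-1 + N))
X(S, B) = B*(-1 + B)
321 + 1426*X(d, -4) = 321 + 1426*(-4*(-1 - 4)) = 321 + 1426*(-4*(-5)) = 321 + 1426*20 = 321 + 28520 = 28841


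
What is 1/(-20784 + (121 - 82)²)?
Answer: -1/19263 ≈ -5.1913e-5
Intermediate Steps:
1/(-20784 + (121 - 82)²) = 1/(-20784 + 39²) = 1/(-20784 + 1521) = 1/(-19263) = -1/19263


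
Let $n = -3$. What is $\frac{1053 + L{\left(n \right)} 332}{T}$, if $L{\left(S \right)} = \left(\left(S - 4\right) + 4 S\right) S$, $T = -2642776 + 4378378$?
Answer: $\frac{6659}{578534} \approx 0.01151$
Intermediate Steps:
$T = 1735602$
$L{\left(S \right)} = S \left(-4 + 5 S\right)$ ($L{\left(S \right)} = \left(\left(-4 + S\right) + 4 S\right) S = \left(-4 + 5 S\right) S = S \left(-4 + 5 S\right)$)
$\frac{1053 + L{\left(n \right)} 332}{T} = \frac{1053 + - 3 \left(-4 + 5 \left(-3\right)\right) 332}{1735602} = \left(1053 + - 3 \left(-4 - 15\right) 332\right) \frac{1}{1735602} = \left(1053 + \left(-3\right) \left(-19\right) 332\right) \frac{1}{1735602} = \left(1053 + 57 \cdot 332\right) \frac{1}{1735602} = \left(1053 + 18924\right) \frac{1}{1735602} = 19977 \cdot \frac{1}{1735602} = \frac{6659}{578534}$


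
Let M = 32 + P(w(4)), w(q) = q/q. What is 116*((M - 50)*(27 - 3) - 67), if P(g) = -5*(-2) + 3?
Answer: -21692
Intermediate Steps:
w(q) = 1
P(g) = 13 (P(g) = 10 + 3 = 13)
M = 45 (M = 32 + 13 = 45)
116*((M - 50)*(27 - 3) - 67) = 116*((45 - 50)*(27 - 3) - 67) = 116*(-5*24 - 67) = 116*(-120 - 67) = 116*(-187) = -21692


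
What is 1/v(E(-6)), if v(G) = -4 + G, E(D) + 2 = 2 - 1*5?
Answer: -⅑ ≈ -0.11111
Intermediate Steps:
E(D) = -5 (E(D) = -2 + (2 - 1*5) = -2 + (2 - 5) = -2 - 3 = -5)
1/v(E(-6)) = 1/(-4 - 5) = 1/(-9) = -⅑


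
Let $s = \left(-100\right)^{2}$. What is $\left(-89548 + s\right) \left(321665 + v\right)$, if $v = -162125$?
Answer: $-12691087920$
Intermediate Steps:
$s = 10000$
$\left(-89548 + s\right) \left(321665 + v\right) = \left(-89548 + 10000\right) \left(321665 - 162125\right) = \left(-79548\right) 159540 = -12691087920$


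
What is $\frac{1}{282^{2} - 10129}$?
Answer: $\frac{1}{69395} \approx 1.441 \cdot 10^{-5}$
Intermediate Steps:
$\frac{1}{282^{2} - 10129} = \frac{1}{79524 - 10129} = \frac{1}{69395}$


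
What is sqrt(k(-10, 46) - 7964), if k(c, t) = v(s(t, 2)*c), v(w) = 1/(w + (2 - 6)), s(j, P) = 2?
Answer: I*sqrt(1146822)/12 ≈ 89.241*I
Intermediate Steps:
v(w) = 1/(-4 + w) (v(w) = 1/(w - 4) = 1/(-4 + w))
k(c, t) = 1/(-4 + 2*c)
sqrt(k(-10, 46) - 7964) = sqrt(1/(2*(-2 - 10)) - 7964) = sqrt((1/2)/(-12) - 7964) = sqrt((1/2)*(-1/12) - 7964) = sqrt(-1/24 - 7964) = sqrt(-191137/24) = I*sqrt(1146822)/12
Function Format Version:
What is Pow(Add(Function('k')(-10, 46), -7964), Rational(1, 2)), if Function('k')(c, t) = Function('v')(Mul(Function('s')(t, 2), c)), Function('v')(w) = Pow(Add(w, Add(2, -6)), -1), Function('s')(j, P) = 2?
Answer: Mul(Rational(1, 12), I, Pow(1146822, Rational(1, 2))) ≈ Mul(89.241, I)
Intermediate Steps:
Function('v')(w) = Pow(Add(-4, w), -1) (Function('v')(w) = Pow(Add(w, -4), -1) = Pow(Add(-4, w), -1))
Function('k')(c, t) = Pow(Add(-4, Mul(2, c)), -1)
Pow(Add(Function('k')(-10, 46), -7964), Rational(1, 2)) = Pow(Add(Mul(Rational(1, 2), Pow(Add(-2, -10), -1)), -7964), Rational(1, 2)) = Pow(Add(Mul(Rational(1, 2), Pow(-12, -1)), -7964), Rational(1, 2)) = Pow(Add(Mul(Rational(1, 2), Rational(-1, 12)), -7964), Rational(1, 2)) = Pow(Add(Rational(-1, 24), -7964), Rational(1, 2)) = Pow(Rational(-191137, 24), Rational(1, 2)) = Mul(Rational(1, 12), I, Pow(1146822, Rational(1, 2)))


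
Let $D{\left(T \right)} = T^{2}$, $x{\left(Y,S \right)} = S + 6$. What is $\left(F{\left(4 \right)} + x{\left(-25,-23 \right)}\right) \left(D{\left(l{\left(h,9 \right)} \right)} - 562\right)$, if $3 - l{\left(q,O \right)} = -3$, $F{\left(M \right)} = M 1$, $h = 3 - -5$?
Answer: $6838$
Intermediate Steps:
$h = 8$ ($h = 3 + 5 = 8$)
$x{\left(Y,S \right)} = 6 + S$
$F{\left(M \right)} = M$
$l{\left(q,O \right)} = 6$ ($l{\left(q,O \right)} = 3 - -3 = 3 + 3 = 6$)
$\left(F{\left(4 \right)} + x{\left(-25,-23 \right)}\right) \left(D{\left(l{\left(h,9 \right)} \right)} - 562\right) = \left(4 + \left(6 - 23\right)\right) \left(6^{2} - 562\right) = \left(4 - 17\right) \left(36 - 562\right) = \left(-13\right) \left(-526\right) = 6838$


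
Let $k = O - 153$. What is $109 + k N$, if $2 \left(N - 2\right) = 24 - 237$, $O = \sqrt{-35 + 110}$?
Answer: $\frac{32195}{2} - \frac{1045 \sqrt{3}}{2} \approx 15193.0$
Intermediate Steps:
$O = 5 \sqrt{3}$ ($O = \sqrt{75} = 5 \sqrt{3} \approx 8.6602$)
$k = -153 + 5 \sqrt{3}$ ($k = 5 \sqrt{3} - 153 = -153 + 5 \sqrt{3} \approx -144.34$)
$N = - \frac{209}{2}$ ($N = 2 + \frac{24 - 237}{2} = 2 + \frac{1}{2} \left(-213\right) = 2 - \frac{213}{2} = - \frac{209}{2} \approx -104.5$)
$109 + k N = 109 + \left(-153 + 5 \sqrt{3}\right) \left(- \frac{209}{2}\right) = 109 + \left(\frac{31977}{2} - \frac{1045 \sqrt{3}}{2}\right) = \frac{32195}{2} - \frac{1045 \sqrt{3}}{2}$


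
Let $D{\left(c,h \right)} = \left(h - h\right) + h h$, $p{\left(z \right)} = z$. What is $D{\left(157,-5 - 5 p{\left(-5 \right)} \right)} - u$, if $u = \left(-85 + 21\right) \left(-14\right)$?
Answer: $-496$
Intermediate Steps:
$D{\left(c,h \right)} = h^{2}$ ($D{\left(c,h \right)} = 0 + h^{2} = h^{2}$)
$u = 896$ ($u = \left(-64\right) \left(-14\right) = 896$)
$D{\left(157,-5 - 5 p{\left(-5 \right)} \right)} - u = \left(-5 - -25\right)^{2} - 896 = \left(-5 + 25\right)^{2} - 896 = 20^{2} - 896 = 400 - 896 = -496$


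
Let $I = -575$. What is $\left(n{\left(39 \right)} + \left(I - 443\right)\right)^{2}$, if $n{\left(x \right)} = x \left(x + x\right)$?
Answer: $4096576$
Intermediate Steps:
$n{\left(x \right)} = 2 x^{2}$ ($n{\left(x \right)} = x 2 x = 2 x^{2}$)
$\left(n{\left(39 \right)} + \left(I - 443\right)\right)^{2} = \left(2 \cdot 39^{2} - 1018\right)^{2} = \left(2 \cdot 1521 - 1018\right)^{2} = \left(3042 - 1018\right)^{2} = 2024^{2} = 4096576$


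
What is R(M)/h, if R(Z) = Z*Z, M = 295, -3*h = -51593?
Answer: 261075/51593 ≈ 5.0603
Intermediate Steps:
h = 51593/3 (h = -⅓*(-51593) = 51593/3 ≈ 17198.)
R(Z) = Z²
R(M)/h = 295²/(51593/3) = 87025*(3/51593) = 261075/51593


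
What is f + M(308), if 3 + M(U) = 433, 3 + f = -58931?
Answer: -58504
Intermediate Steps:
f = -58934 (f = -3 - 58931 = -58934)
M(U) = 430 (M(U) = -3 + 433 = 430)
f + M(308) = -58934 + 430 = -58504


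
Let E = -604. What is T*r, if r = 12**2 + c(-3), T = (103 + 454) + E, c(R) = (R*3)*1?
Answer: -6345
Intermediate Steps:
c(R) = 3*R (c(R) = (3*R)*1 = 3*R)
T = -47 (T = (103 + 454) - 604 = 557 - 604 = -47)
r = 135 (r = 12**2 + 3*(-3) = 144 - 9 = 135)
T*r = -47*135 = -6345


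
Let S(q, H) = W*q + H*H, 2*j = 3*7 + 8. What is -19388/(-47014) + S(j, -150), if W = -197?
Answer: 923538897/47014 ≈ 19644.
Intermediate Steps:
j = 29/2 (j = (3*7 + 8)/2 = (21 + 8)/2 = (½)*29 = 29/2 ≈ 14.500)
S(q, H) = H² - 197*q (S(q, H) = -197*q + H*H = -197*q + H² = H² - 197*q)
-19388/(-47014) + S(j, -150) = -19388/(-47014) + ((-150)² - 197*29/2) = -19388*(-1/47014) + (22500 - 5713/2) = 9694/23507 + 39287/2 = 923538897/47014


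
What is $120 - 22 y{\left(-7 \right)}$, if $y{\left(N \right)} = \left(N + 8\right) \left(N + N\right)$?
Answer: $428$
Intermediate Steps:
$y{\left(N \right)} = 2 N \left(8 + N\right)$ ($y{\left(N \right)} = \left(8 + N\right) 2 N = 2 N \left(8 + N\right)$)
$120 - 22 y{\left(-7 \right)} = 120 - 22 \cdot 2 \left(-7\right) \left(8 - 7\right) = 120 - 22 \cdot 2 \left(-7\right) 1 = 120 - -308 = 120 + 308 = 428$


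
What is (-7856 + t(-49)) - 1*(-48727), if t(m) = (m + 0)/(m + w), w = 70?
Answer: 122606/3 ≈ 40869.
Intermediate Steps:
t(m) = m/(70 + m) (t(m) = (m + 0)/(m + 70) = m/(70 + m))
(-7856 + t(-49)) - 1*(-48727) = (-7856 - 49/(70 - 49)) - 1*(-48727) = (-7856 - 49/21) + 48727 = (-7856 - 49*1/21) + 48727 = (-7856 - 7/3) + 48727 = -23575/3 + 48727 = 122606/3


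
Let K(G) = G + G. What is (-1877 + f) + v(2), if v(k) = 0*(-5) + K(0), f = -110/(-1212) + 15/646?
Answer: -183688958/97869 ≈ -1876.9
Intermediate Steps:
K(G) = 2*G
f = 11155/97869 (f = -110*(-1/1212) + 15*(1/646) = 55/606 + 15/646 = 11155/97869 ≈ 0.11398)
v(k) = 0 (v(k) = 0*(-5) + 2*0 = 0 + 0 = 0)
(-1877 + f) + v(2) = (-1877 + 11155/97869) + 0 = -183688958/97869 + 0 = -183688958/97869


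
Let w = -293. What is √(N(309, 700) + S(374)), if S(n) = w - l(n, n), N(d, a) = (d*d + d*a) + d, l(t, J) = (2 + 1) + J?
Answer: 2*√77855 ≈ 558.05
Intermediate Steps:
l(t, J) = 3 + J
N(d, a) = d + d² + a*d (N(d, a) = (d² + a*d) + d = d + d² + a*d)
S(n) = -296 - n (S(n) = -293 - (3 + n) = -293 + (-3 - n) = -296 - n)
√(N(309, 700) + S(374)) = √(309*(1 + 700 + 309) + (-296 - 1*374)) = √(309*1010 + (-296 - 374)) = √(312090 - 670) = √311420 = 2*√77855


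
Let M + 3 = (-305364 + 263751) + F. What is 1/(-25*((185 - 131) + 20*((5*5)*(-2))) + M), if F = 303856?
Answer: 1/285890 ≈ 3.4978e-6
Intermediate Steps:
M = 262240 (M = -3 + ((-305364 + 263751) + 303856) = -3 + (-41613 + 303856) = -3 + 262243 = 262240)
1/(-25*((185 - 131) + 20*((5*5)*(-2))) + M) = 1/(-25*((185 - 131) + 20*((5*5)*(-2))) + 262240) = 1/(-25*(54 + 20*(25*(-2))) + 262240) = 1/(-25*(54 + 20*(-50)) + 262240) = 1/(-25*(54 - 1000) + 262240) = 1/(-25*(-946) + 262240) = 1/(23650 + 262240) = 1/285890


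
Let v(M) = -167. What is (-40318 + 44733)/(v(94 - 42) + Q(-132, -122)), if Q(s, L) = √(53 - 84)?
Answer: -147461/5584 - 883*I*√31/5584 ≈ -26.408 - 0.88043*I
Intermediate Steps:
Q(s, L) = I*√31 (Q(s, L) = √(-31) = I*√31)
(-40318 + 44733)/(v(94 - 42) + Q(-132, -122)) = (-40318 + 44733)/(-167 + I*√31) = 4415/(-167 + I*√31)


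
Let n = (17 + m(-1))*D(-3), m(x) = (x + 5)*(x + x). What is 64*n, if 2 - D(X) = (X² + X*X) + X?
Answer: -7488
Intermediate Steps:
D(X) = 2 - X - 2*X² (D(X) = 2 - ((X² + X*X) + X) = 2 - ((X² + X²) + X) = 2 - (2*X² + X) = 2 - (X + 2*X²) = 2 + (-X - 2*X²) = 2 - X - 2*X²)
m(x) = 2*x*(5 + x) (m(x) = (5 + x)*(2*x) = 2*x*(5 + x))
n = -117 (n = (17 + 2*(-1)*(5 - 1))*(2 - 1*(-3) - 2*(-3)²) = (17 + 2*(-1)*4)*(2 + 3 - 2*9) = (17 - 8)*(2 + 3 - 18) = 9*(-13) = -117)
64*n = 64*(-117) = -7488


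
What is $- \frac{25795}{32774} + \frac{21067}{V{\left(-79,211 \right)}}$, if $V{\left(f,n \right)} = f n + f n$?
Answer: $- \frac{55371556}{39022129} \approx -1.419$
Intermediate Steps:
$V{\left(f,n \right)} = 2 f n$
$- \frac{25795}{32774} + \frac{21067}{V{\left(-79,211 \right)}} = - \frac{25795}{32774} + \frac{21067}{2 \left(-79\right) 211} = \left(-25795\right) \frac{1}{32774} + \frac{21067}{-33338} = - \frac{3685}{4682} + 21067 \left(- \frac{1}{33338}\right) = - \frac{3685}{4682} - \frac{21067}{33338} = - \frac{55371556}{39022129}$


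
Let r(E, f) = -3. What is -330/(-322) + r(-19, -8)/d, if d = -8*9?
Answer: 4121/3864 ≈ 1.0665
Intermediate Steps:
d = -72
-330/(-322) + r(-19, -8)/d = -330/(-322) - 3/(-72) = -330*(-1/322) - 3*(-1/72) = 165/161 + 1/24 = 4121/3864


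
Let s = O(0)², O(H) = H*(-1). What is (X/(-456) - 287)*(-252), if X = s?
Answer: 72324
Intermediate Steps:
O(H) = -H
s = 0 (s = (-1*0)² = 0² = 0)
X = 0
(X/(-456) - 287)*(-252) = (0/(-456) - 287)*(-252) = (0*(-1/456) - 287)*(-252) = (0 - 287)*(-252) = -287*(-252) = 72324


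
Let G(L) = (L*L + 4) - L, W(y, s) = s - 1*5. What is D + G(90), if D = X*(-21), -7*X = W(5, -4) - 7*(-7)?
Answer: 8134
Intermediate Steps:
W(y, s) = -5 + s (W(y, s) = s - 5 = -5 + s)
G(L) = 4 + L**2 - L (G(L) = (L**2 + 4) - L = (4 + L**2) - L = 4 + L**2 - L)
X = -40/7 (X = -((-5 - 4) - 7*(-7))/7 = -(-9 + 49)/7 = -1/7*40 = -40/7 ≈ -5.7143)
D = 120 (D = -40/7*(-21) = 120)
D + G(90) = 120 + (4 + 90**2 - 1*90) = 120 + (4 + 8100 - 90) = 120 + 8014 = 8134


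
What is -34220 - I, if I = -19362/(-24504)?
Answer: -139757707/4084 ≈ -34221.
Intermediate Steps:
I = 3227/4084 (I = -19362*(-1/24504) = 3227/4084 ≈ 0.79016)
-34220 - I = -34220 - 1*3227/4084 = -34220 - 3227/4084 = -139757707/4084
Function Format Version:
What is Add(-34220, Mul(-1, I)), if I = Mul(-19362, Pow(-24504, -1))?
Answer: Rational(-139757707, 4084) ≈ -34221.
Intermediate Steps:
I = Rational(3227, 4084) (I = Mul(-19362, Rational(-1, 24504)) = Rational(3227, 4084) ≈ 0.79016)
Add(-34220, Mul(-1, I)) = Add(-34220, Mul(-1, Rational(3227, 4084))) = Add(-34220, Rational(-3227, 4084)) = Rational(-139757707, 4084)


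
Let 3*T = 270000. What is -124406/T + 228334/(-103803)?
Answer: -5577296003/1557045000 ≈ -3.5820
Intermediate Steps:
T = 90000 (T = (1/3)*270000 = 90000)
-124406/T + 228334/(-103803) = -124406/90000 + 228334/(-103803) = -124406*1/90000 + 228334*(-1/103803) = -62203/45000 - 228334/103803 = -5577296003/1557045000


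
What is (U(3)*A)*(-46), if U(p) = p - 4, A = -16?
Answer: -736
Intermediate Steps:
U(p) = -4 + p
(U(3)*A)*(-46) = ((-4 + 3)*(-16))*(-46) = -1*(-16)*(-46) = 16*(-46) = -736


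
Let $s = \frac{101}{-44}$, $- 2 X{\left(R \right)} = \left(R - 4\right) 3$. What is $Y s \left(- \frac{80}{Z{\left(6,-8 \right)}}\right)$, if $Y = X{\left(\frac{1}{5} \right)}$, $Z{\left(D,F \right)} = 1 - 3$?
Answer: $- \frac{5757}{11} \approx -523.36$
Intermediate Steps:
$Z{\left(D,F \right)} = -2$ ($Z{\left(D,F \right)} = 1 - 3 = -2$)
$X{\left(R \right)} = 6 - \frac{3 R}{2}$ ($X{\left(R \right)} = - \frac{\left(R - 4\right) 3}{2} = - \frac{\left(-4 + R\right) 3}{2} = - \frac{-12 + 3 R}{2} = 6 - \frac{3 R}{2}$)
$s = - \frac{101}{44}$ ($s = 101 \left(- \frac{1}{44}\right) = - \frac{101}{44} \approx -2.2955$)
$Y = \frac{57}{10}$ ($Y = 6 - \frac{3}{2 \cdot 5} = 6 - \frac{3}{10} = \frac{57}{10} \approx 5.7$)
$Y s \left(- \frac{80}{Z{\left(6,-8 \right)}}\right) = \frac{57}{10} \left(- \frac{101}{44}\right) \left(- \frac{80}{-2}\right) = - \frac{5757 \left(\left(-80\right) \left(- \frac{1}{2}\right)\right)}{440} = \left(- \frac{5757}{440}\right) 40 = - \frac{5757}{11}$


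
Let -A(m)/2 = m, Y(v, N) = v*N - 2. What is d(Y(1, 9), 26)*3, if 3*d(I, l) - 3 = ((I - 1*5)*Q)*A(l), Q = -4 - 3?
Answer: 731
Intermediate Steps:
Q = -7
Y(v, N) = -2 + N*v (Y(v, N) = N*v - 2 = -2 + N*v)
A(m) = -2*m
d(I, l) = 1 - 2*l*(35 - 7*I)/3 (d(I, l) = 1 + (((I - 1*5)*(-7))*(-2*l))/3 = 1 + (((I - 5)*(-7))*(-2*l))/3 = 1 + (((-5 + I)*(-7))*(-2*l))/3 = 1 + ((35 - 7*I)*(-2*l))/3 = 1 + (-2*l*(35 - 7*I))/3 = 1 - 2*l*(35 - 7*I)/3)
d(Y(1, 9), 26)*3 = (1 - 70/3*26 + (14/3)*(-2 + 9*1)*26)*3 = (1 - 1820/3 + (14/3)*(-2 + 9)*26)*3 = (1 - 1820/3 + (14/3)*7*26)*3 = (1 - 1820/3 + 2548/3)*3 = (731/3)*3 = 731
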